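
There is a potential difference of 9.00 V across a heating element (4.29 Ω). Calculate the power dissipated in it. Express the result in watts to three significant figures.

Voltage and resistance are given, so P = V²/R is the one-step route.
P = (9.00 V)² / 4.29 Ω = 18.88 W

18.9 W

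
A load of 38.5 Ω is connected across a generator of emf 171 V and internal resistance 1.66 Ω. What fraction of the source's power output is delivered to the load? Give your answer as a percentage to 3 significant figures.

The source delivers εI, of which I²R reaches the load and I²r is lost; since I is common, η = R/(R+r).
η = R / (R + r) = 38.5 / (38.5 + 1.66) = 0.9587

95.9 %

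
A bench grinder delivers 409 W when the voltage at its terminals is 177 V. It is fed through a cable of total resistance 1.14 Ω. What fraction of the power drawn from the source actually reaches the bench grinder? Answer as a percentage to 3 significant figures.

I = P / V = 409 / 177 = 2.311 A through the cable.
P_line = I² R_line = (2.311)² × 1.14 = 6.087 W
P_source = P_load + P_line = 409.0 + 6.087 = 415.1 W
η = P_load / P_source = 409.0 / 415.1 = 0.9853

98.5 %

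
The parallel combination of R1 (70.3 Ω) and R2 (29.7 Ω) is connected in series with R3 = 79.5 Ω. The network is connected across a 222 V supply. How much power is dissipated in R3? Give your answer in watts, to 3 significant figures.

First find R_p for the parallel pair, then treat R_p + R3 as a series loop.
R_p = (70.3×29.7)/(70.3+29.7) = 20.88 Ω
R_total = R_p + 79.5 = 20.88 + 79.5 = 100.4 Ω
I = V / R_total = 222 / 100.4 = 2.212 A
All the supply current flows through R3; use P = I²R3.
P_R3 = (2.212)² × 79.5 = 388.9 W

389 W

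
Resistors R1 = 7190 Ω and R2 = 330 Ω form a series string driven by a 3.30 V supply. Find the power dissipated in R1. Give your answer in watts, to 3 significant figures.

In a series string the same current flows through every resistor — find that current, then P = I²R for the one we want.
R_total = 7190 + 330 = 7520 Ω
I = V / R_total = 3.30 / 7520 = 0.0004388 A
P_R1 = I² × R1 = (0.0004388)² × 7190 = 0.001385 W

0.00138 W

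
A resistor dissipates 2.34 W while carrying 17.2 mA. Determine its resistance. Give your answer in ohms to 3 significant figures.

Inverting the appropriate power form: R = P / I².
R = 2.34 / (0.01720)² = 7910 Ω

7910 Ω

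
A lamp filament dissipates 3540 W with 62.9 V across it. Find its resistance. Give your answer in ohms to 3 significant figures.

1.12 Ω

From P = V I = I²R = V²/R, with the two given quantities we get R = V² / P.
R = (62.9)² / 3540 = 1.118 Ω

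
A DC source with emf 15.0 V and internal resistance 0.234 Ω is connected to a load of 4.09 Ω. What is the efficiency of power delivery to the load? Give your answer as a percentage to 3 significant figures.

94.6 %

Both r and R carry the same current, so the power split is just the resistance split: η = R/(R+r).
η = R / (R + r) = 4.09 / (4.09 + 0.234) = 0.9459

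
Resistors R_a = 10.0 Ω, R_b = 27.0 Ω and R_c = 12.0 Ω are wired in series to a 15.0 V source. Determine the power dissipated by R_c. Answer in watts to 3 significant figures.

1.12 W

In a series string the same current flows through every resistor — find that current, then P = I²R for the one we want.
R_total = 10.0 + 27.0 + 12.0 = 49.00 Ω
I = V / R_total = 15.0 / 49.00 = 0.3061 A
P_R_c = I² × R_c = (0.3061)² × 12.0 = 1.125 W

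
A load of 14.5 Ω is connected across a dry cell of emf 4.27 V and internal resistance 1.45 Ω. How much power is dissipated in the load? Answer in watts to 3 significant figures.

1.04 W

Load and internal resistance form a series loop — compute the loop current, then the load power via I²R.
I = ε / (r + R) = 4.27 / (1.45 + 14.5) = 0.2677 A
P_load = I² R = (0.2677)² × 14.5 = 1.039 W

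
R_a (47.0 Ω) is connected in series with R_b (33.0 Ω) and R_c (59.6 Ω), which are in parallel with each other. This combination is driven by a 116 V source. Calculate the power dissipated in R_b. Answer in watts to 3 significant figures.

39.5 W

Replace R_b and R_c with their parallel equivalent so the circuit becomes R_a in series with R_p.
R_p = (33.0×59.6)/(33.0+59.6) = 21.24 Ω
R_total = 47.0 + 21.24 = 68.24 Ω
I = V / R_total = 116 / 68.24 = 1.700 A
Voltage across the parallel pair: V_p = I × R_p = 1.700 × 21.24 = 36.11 V
With V_p across R_b, its power is V_p²/R_b.
P_R_b = (36.11)² / 33.0 = 39.50 W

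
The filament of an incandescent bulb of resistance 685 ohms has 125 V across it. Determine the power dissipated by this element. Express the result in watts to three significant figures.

22.8 W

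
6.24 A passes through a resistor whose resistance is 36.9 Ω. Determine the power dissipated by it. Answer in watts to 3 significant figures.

1440 W

Knowing I and R, the power is just I²R — no need to find V first.
P = (6.240 A)² × 36.9 Ω = 1437 W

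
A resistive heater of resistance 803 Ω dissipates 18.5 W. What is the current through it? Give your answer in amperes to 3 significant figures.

From P = V I = I²R = V²/R, with the two given quantities we get I = √(P / R).
I = √(18.5 / 803) = 0.1518 A

0.152 A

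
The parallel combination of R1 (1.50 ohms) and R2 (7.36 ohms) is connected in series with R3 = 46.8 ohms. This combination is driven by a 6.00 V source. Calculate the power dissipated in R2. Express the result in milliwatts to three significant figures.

Reduce the parallel combination to a single R_p; the circuit then becomes R_p in series with the remaining resistor.
R_p = (1.50×7.36)/(1.50+7.36) = 1.246 Ω
R_total = R_p + 46.8 = 1.246 + 46.8 = 48.05 Ω
I = V / R_total = 6.00 / 48.05 = 0.1249 A
Voltage across the parallel pair: V_p = I × R_p = 0.1249 × 1.246 = 0.1556 V
Use P = V²/R for R2 with V = V_p.
P_R2 = (0.1556)² / 7.36 = 0.003290 W

3.29 mW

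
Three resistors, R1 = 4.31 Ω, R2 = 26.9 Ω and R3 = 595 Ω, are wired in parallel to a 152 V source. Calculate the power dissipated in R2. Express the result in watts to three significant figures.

Each parallel branch sees the full supply voltage, so P = V²/R applies directly to the target branch.
P_R2 = V² / R2 = (152)² / 26.9 Ω = 858.9 W

859 W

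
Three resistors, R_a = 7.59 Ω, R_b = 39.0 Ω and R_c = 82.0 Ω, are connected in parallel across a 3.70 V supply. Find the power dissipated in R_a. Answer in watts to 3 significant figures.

Parallel branches share the same voltage; P = V²/R gives the branch power in one step.
P_R_a = V² / R_a = (3.70)² / 7.59 Ω = 1.804 W

1.80 W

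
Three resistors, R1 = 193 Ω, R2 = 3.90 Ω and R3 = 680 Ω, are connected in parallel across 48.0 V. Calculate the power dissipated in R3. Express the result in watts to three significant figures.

3.39 W

Each parallel branch sees the full supply voltage, so P = V²/R applies directly to the target branch.
P_R3 = V² / R3 = (48.0)² / 680 Ω = 3.388 W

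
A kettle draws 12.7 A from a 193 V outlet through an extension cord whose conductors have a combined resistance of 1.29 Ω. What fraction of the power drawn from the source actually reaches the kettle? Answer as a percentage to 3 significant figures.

The extension cord carries the full 12.7 A.
P_line = I² R_line = (12.70)² × 1.29 = 208.1 W
P_source = V I = 193 × 12.70 = 2451 W; P_load = 2243 W
η = P_load / P_source = 2243 / 2451 = 0.9151

91.5 %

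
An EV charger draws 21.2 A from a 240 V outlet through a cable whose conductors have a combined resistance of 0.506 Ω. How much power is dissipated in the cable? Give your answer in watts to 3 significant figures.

227 W

Line loss is just I²R for the cable — we know both I and R_line directly.
The cable carries the full 21.2 A.
P_line = I² R_line = (21.20)² × 0.506 = 227.4 W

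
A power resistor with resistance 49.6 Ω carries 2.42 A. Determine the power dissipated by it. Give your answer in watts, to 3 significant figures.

290 W

With I and R stated, P = I²R applies in one step.
P = (2.420 A)² × 49.6 Ω = 290.5 W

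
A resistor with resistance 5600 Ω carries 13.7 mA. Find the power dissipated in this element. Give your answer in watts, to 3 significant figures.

1.05 W

The current through and the resistance of the element are both given; use P = I²R.
P = (0.01370 A)² × 5600 Ω = 1.051 W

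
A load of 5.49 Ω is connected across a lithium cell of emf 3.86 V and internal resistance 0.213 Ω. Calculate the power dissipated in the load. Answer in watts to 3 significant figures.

Find the circuit current first, then P = I²R for the load (series elements share I).
I = ε / (r + R) = 3.86 / (0.213 + 5.49) = 0.6768 A
P_load = I² R = (0.6768)² × 5.49 = 2.515 W

2.52 W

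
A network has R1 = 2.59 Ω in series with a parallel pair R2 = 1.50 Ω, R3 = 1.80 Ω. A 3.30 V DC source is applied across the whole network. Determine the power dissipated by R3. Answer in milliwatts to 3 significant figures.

349 mW

Replace R2 and R3 with their parallel equivalent so the circuit becomes R1 in series with R_p.
R_p = (1.50×1.80)/(1.50+1.80) = 0.8182 Ω
R_total = 2.59 + 0.8182 = 3.408 Ω
I = V / R_total = 3.30 / 3.408 = 0.9683 A
Voltage across the parallel pair: V_p = I × R_p = 0.9683 × 0.8182 = 0.7922 V
With V_p across R3, its power is V_p²/R3.
P_R3 = (0.7922)² / 1.80 = 0.3487 W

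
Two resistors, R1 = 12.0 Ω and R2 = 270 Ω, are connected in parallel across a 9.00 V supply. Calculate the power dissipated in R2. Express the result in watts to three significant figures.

Each parallel branch sees the full supply voltage, so P = V²/R applies directly to the target branch.
P_R2 = V² / R2 = (9.00)² / 270 Ω = 0.3000 W

0.300 W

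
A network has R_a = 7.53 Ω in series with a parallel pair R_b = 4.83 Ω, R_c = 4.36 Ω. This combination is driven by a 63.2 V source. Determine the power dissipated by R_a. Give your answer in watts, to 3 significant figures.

Replace R_b and R_c with their parallel equivalent so the circuit becomes R_a in series with R_p.
R_p = (4.83×4.36)/(4.83+4.36) = 2.291 Ω
R_total = 7.53 + 2.291 = 9.821 Ω
I = V / R_total = 63.2 / 9.821 = 6.435 A
R_a is in the main series path, so its power is I²R_a.
P_R_a = (6.435)² × 7.53 = 311.8 W

312 W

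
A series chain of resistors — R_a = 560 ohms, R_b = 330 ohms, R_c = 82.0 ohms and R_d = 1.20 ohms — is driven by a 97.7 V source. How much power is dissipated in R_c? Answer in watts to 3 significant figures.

The current is common to all series resistors; compute it, then apply P = I²R for the target.
R_total = 560 + 330 + 82.0 + 1.20 = 973.2 Ω
I = V / R_total = 97.7 / 973.2 = 0.1004 A
P_R_c = I² × R_c = (0.1004)² × 82.0 = 0.8264 W

0.826 W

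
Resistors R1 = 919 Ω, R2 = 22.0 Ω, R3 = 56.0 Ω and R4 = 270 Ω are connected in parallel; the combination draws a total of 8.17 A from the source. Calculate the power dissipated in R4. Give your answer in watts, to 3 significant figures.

Parallel branches share V, not I — compute V via R_eq, then use V²/R for the target branch.
1/R_eq = 1/919 + 1/22.0 + 1/56.0 + 1/270 ⇒ R_eq = 14.68 Ω
V = I_total × R_eq = 8.170 × 14.68 = 120.0 V
P_R4 = V² / R4 = (120.0)² / 270 = 53.30 W

53.3 W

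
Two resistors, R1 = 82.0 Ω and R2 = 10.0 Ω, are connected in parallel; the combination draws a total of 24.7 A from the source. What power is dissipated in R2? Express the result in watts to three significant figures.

Parallel branches share V, not I — compute V via R_eq, then use V²/R for the target branch.
1/R_eq = 1/82.0 + 1/10.0 ⇒ R_eq = 8.913 Ω
V = I_total × R_eq = 24.70 × 8.913 = 220.2 V
P_R2 = V² / R2 = (220.2)² / 10.0 = 4847 W

4850 W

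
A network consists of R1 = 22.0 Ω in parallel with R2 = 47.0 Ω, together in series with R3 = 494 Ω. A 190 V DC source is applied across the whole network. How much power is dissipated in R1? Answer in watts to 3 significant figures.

Collapse the R1‖R2 pair into one equivalent R_p; then R_p and R3 form a series string.
R_p = (22.0×47.0)/(22.0+47.0) = 14.99 Ω
R_total = R_p + 494 = 14.99 + 494 = 509.0 Ω
I = V / R_total = 190 / 509.0 = 0.3733 A
Voltage across the parallel pair: V_p = I × R_p = 0.3733 × 14.99 = 5.594 V
R1 has V_p across it, so P = V_p²/R1.
P_R1 = (5.594)² / 22.0 = 1.422 W

1.42 W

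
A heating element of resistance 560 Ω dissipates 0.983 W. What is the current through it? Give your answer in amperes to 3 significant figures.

0.0419 A

The two known quantities fix the third via I = √(P / R).
I = √(0.983 / 560) = 0.04190 A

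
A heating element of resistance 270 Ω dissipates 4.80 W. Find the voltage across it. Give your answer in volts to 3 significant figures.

36.0 V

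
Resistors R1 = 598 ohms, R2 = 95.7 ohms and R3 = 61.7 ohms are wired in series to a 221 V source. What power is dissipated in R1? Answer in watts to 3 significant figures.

Since the resistors are in series they all carry the loop current I = V/R_total; the power in any one is I²R.
R_total = 598 + 95.7 + 61.7 = 755.4 Ω
I = V / R_total = 221 / 755.4 = 0.2926 A
P_R1 = I² × R1 = (0.2926)² × 598 = 51.18 W

51.2 W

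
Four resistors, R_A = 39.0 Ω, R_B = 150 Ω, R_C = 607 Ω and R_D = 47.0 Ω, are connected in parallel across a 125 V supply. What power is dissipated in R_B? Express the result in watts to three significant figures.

104 W

Parallel branches share the same voltage; P = V²/R gives the branch power in one step.
P_R_B = V² / R_B = (125)² / 150 Ω = 104.2 W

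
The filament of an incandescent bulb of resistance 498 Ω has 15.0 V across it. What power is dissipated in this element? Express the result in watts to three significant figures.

0.452 W

With V across and R both known, P = V²/R gives the dissipation directly.
P = (15.0 V)² / 498 Ω = 0.4518 W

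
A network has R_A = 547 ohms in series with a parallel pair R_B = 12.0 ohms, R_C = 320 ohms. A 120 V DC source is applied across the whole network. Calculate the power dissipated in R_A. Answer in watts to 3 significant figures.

First combine the parallel branches into one equivalent R_p, then R_A + R_p is a series pair.
R_p = (12.0×320)/(12.0+320) = 11.57 Ω
R_total = 547 + 11.57 = 558.6 Ω
I = V / R_total = 120 / 558.6 = 0.2148 A
R_A carries the full series current, so P = I²R.
P_R_A = (0.2148)² × 547 = 25.25 W

25.2 W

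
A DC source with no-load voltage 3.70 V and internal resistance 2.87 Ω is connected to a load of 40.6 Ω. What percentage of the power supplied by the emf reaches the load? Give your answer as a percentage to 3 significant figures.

The source delivers εI, of which I²R reaches the load and I²r is lost; since I is common, η = R/(R+r).
η = R / (R + r) = 40.6 / (40.6 + 2.87) = 0.9340

93.4 %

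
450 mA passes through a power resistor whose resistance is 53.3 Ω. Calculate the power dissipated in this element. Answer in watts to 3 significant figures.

10.8 W

The current through and the resistance of the element are both given; use P = I²R.
P = (0.4500 A)² × 53.3 Ω = 10.79 W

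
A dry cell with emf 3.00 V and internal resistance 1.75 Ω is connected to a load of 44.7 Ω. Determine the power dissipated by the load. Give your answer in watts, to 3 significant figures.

0.186 W

The internal resistance and the load are in series, so the same I flows through both; get I from ε/(r+R), then I²R for the load.
I = ε / (r + R) = 3.00 / (1.75 + 44.7) = 0.06459 A
P_load = I² R = (0.06459)² × 44.7 = 0.1865 W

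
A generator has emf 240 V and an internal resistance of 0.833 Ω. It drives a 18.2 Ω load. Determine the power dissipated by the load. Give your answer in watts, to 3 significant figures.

2890 W

The internal resistance and the load are in series, so the same I flows through both; get I from ε/(r+R), then I²R for the load.
I = ε / (r + R) = 240 / (0.833 + 18.2) = 12.61 A
P_load = I² R = (12.61)² × 18.2 = 2894 W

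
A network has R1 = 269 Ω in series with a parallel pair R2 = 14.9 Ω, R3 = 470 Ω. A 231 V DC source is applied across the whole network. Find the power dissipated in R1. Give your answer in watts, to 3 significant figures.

179 W

Collapse R2‖R3 to a single equivalent, reducing the network to two series elements.
R_p = (14.9×470)/(14.9+470) = 14.44 Ω
R_total = 269 + 14.44 = 283.4 Ω
I = V / R_total = 231 / 283.4 = 0.8150 A
R1 is in the main series path, so its power is I²R1.
P_R1 = (0.8150)² × 269 = 178.7 W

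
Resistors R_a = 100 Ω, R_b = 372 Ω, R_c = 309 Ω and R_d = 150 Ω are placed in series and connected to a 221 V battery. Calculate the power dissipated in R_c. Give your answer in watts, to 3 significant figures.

The current is common to all series resistors; compute it, then apply P = I²R for the target.
R_total = 100 + 372 + 309 + 150 = 931.0 Ω
I = V / R_total = 221 / 931.0 = 0.2374 A
P_R_c = I² × R_c = (0.2374)² × 309 = 17.41 W

17.4 W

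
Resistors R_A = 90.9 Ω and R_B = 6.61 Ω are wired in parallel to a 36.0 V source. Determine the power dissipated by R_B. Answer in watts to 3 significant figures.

R_B sits directly across the source, so P = V²/R with V = 36.0 V.
P_R_B = V² / R_B = (36.0)² / 6.61 Ω = 196.1 W

196 W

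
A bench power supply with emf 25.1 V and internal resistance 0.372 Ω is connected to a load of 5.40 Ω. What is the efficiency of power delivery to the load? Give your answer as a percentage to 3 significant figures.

Both r and R carry the same current, so the power split is just the resistance split: η = R/(R+r).
η = R / (R + r) = 5.40 / (5.40 + 0.372) = 0.9356

93.6 %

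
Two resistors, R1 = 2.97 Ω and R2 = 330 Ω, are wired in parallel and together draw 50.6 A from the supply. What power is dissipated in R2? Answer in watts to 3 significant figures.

Parallel branches share V, not I — compute V via R_eq, then use V²/R for the target branch.
1/R_eq = 1/2.97 + 1/330 ⇒ R_eq = 2.944 Ω
V = I_total × R_eq = 50.60 × 2.944 = 148.9 V
P_R2 = V² / R2 = (148.9)² / 330 = 67.22 W

67.2 W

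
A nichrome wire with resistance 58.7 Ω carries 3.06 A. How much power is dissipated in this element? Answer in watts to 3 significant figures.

Current and resistance are given, so P = I²R is the direct form.
P = (3.060 A)² × 58.7 Ω = 549.6 W

550 W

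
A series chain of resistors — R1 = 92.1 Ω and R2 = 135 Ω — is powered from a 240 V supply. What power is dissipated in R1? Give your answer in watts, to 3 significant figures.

103 W

Series elements share the same current, so find I first, then use P = I²R.
R_total = 92.1 + 135 = 227.1 Ω
I = V / R_total = 240 / 227.1 = 1.057 A
P_R1 = I² × R1 = (1.057)² × 92.1 = 102.9 W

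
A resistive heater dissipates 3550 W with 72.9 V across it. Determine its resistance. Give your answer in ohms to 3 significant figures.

1.50 Ω

Rearranging the power relation for the two known quantities gives R = V² / P.
R = (72.9)² / 3550 = 1.497 Ω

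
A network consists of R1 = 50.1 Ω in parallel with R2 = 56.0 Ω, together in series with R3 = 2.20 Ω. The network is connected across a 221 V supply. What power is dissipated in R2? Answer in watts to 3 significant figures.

743 W

Combine R1 and R2 into their parallel equivalent first, reducing the network to two series resistors.
R_p = (50.1×56.0)/(50.1+56.0) = 26.44 Ω
R_total = R_p + 2.20 = 26.44 + 2.20 = 28.64 Ω
I = V / R_total = 221 / 28.64 = 7.716 A
Voltage across the parallel pair: V_p = I × R_p = 7.716 × 26.44 = 204.0 V
Use P = V²/R for R2 with V = V_p.
P_R2 = (204.0)² / 56.0 = 743.3 W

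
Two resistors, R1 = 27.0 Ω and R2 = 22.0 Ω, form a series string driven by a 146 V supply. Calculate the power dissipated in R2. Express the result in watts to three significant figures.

In a series string the same current flows through every resistor — find that current, then P = I²R for the one we want.
R_total = 27.0 + 22.0 = 49.00 Ω
I = V / R_total = 146 / 49.00 = 2.980 A
P_R2 = I² × R2 = (2.980)² × 22.0 = 195.3 W

195 W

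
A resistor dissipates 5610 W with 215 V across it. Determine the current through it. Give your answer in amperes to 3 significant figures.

26.1 A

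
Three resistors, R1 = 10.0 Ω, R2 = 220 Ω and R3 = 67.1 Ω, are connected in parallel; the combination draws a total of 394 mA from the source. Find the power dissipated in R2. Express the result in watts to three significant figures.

The branches share the same voltage, but only the total current is given — find V from the equivalent resistance first.
1/R_eq = 1/10.0 + 1/220 + 1/67.1 ⇒ R_eq = 8.372 Ω
V = I_total × R_eq = 0.3940 × 8.372 = 3.298 V
P_R2 = V² / R2 = (3.298)² / 220 = 0.04945 W

0.0495 W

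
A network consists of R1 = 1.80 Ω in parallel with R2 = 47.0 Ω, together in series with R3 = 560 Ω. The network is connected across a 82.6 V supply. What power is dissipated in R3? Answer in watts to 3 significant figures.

Reduce the parallel combination to a single R_p; the circuit then becomes R_p in series with the remaining resistor.
R_p = (1.80×47.0)/(1.80+47.0) = 1.734 Ω
R_total = R_p + 560 = 1.734 + 560 = 561.7 Ω
I = V / R_total = 82.6 / 561.7 = 0.1470 A
R3 is the series element, so its power is I²R.
P_R3 = (0.1470)² × 560 = 12.11 W

12.1 W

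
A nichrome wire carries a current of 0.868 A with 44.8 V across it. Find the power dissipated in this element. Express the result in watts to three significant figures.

Both the voltage across and the current through the element are known, so P = V I applies directly.
P = 44.8 V × 0.8680 A = 38.89 W

38.9 W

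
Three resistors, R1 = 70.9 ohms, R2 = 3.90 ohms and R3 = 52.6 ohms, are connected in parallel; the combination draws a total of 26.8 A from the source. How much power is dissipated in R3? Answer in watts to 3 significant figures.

The branches share the same voltage, but only the total current is given — find V from the equivalent resistance first.
1/R_eq = 1/70.9 + 1/3.90 + 1/52.6 ⇒ R_eq = 3.454 Ω
V = I_total × R_eq = 26.80 × 3.454 = 92.57 V
P_R3 = V² / R3 = (92.57)² / 52.6 = 162.9 W

163 W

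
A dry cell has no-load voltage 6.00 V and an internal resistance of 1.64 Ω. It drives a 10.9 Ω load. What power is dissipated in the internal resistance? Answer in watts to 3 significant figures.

The internal resistance carries the same current as the load; P_int = I²r.
I = ε / (r + R) = 6.00 / (1.64 + 10.9) = 0.4785 A
P_int = I² r = (0.4785)² × 1.64 = 0.3754 W

0.375 W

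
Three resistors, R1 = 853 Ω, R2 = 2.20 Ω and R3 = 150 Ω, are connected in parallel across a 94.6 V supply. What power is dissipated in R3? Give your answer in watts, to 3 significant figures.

59.7 W

R3 sits directly across the source, so P = V²/R with V = 94.6 V.
P_R3 = V² / R3 = (94.6)² / 150 Ω = 59.66 W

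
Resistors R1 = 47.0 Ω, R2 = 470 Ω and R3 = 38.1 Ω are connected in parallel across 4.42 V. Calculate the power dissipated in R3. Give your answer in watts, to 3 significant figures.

0.513 W

Each parallel branch sees the full supply voltage, so P = V²/R applies directly to the target branch.
P_R3 = V² / R3 = (4.42)² / 38.1 Ω = 0.5128 W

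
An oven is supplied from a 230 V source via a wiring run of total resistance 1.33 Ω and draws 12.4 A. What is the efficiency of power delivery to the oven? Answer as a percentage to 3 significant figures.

92.8 %

The wiring run carries the full 12.4 A.
P_line = I² R_line = (12.40)² × 1.33 = 204.5 W
P_source = V I = 230 × 12.40 = 2852 W; P_load = 2647 W
η = P_load / P_source = 2647 / 2852 = 0.9283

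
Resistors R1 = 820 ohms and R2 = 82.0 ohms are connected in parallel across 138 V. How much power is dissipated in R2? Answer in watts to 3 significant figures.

Parallel branches share the same voltage; P = V²/R gives the branch power in one step.
P_R2 = V² / R2 = (138)² / 82.0 Ω = 232.2 W

232 W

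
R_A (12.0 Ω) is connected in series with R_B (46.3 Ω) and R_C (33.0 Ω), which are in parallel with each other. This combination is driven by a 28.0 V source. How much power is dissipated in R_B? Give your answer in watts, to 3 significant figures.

Collapse R_B‖R_C to a single equivalent, reducing the network to two series elements.
R_p = (46.3×33.0)/(46.3+33.0) = 19.27 Ω
R_total = 12.0 + 19.27 = 31.27 Ω
I = V / R_total = 28.0 / 31.27 = 0.8955 A
Voltage across the parallel pair: V_p = I × R_p = 0.8955 × 19.27 = 17.25 V
With V_p across R_B, its power is V_p²/R_B.
P_R_B = (17.25)² / 46.3 = 6.430 W

6.43 W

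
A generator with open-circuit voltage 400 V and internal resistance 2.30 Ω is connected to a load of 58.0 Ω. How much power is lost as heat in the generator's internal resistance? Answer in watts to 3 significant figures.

The internal resistance carries the same current as the load; P_int = I²r.
I = ε / (r + R) = 400 / (2.30 + 58.0) = 6.633 A
P_int = I² r = (6.633)² × 2.30 = 101.2 W

101 W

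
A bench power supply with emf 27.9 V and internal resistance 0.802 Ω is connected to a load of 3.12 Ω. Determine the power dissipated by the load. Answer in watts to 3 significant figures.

With r and R in series, I = ε/(r+R); the load dissipates I²R.
I = ε / (r + R) = 27.9 / (0.802 + 3.12) = 7.114 A
P_load = I² R = (7.114)² × 3.12 = 157.9 W

158 W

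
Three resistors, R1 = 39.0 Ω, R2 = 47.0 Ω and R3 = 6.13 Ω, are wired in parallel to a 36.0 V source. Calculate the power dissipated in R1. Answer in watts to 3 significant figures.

33.2 W

Each parallel branch sees the full supply voltage, so P = V²/R applies directly to the target branch.
P_R1 = V² / R1 = (36.0)² / 39.0 Ω = 33.23 W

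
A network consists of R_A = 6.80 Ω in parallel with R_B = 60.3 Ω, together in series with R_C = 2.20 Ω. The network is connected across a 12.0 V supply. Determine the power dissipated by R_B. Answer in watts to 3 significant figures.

1.29 W

First find R_p for the parallel pair, then treat R_p + R_C as a series loop.
R_p = (6.80×60.3)/(6.80+60.3) = 6.111 Ω
R_total = R_p + 2.20 = 6.111 + 2.20 = 8.311 Ω
I = V / R_total = 12.0 / 8.311 = 1.444 A
Voltage across the parallel pair: V_p = I × R_p = 1.444 × 6.111 = 8.823 V
Use P = V²/R for R_B with V = V_p.
P_R_B = (8.823)² / 60.3 = 1.291 W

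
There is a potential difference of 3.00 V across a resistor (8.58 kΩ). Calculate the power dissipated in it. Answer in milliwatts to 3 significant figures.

1.05 mW

We know the drop across the element and its resistance — P = V²/R, one step.
P = (3.00 V)² / 8580 Ω = 0.001049 W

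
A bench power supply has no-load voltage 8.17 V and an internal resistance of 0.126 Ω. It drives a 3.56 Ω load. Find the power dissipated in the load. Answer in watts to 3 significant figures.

Load and internal resistance form a series loop — compute the loop current, then the load power via I²R.
I = ε / (r + R) = 8.17 / (0.126 + 3.56) = 2.216 A
P_load = I² R = (2.216)² × 3.56 = 17.49 W

17.5 W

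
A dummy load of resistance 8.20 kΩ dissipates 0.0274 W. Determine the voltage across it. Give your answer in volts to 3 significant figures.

15.0 V

From P = V I = I²R = V²/R, with the two given quantities we get V = √(P R).
V = √(0.0274 × 8200) = 14.99 V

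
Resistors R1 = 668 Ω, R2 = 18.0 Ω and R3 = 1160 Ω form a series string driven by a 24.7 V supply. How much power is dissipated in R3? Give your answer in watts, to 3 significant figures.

Since the resistors are in series they all carry the loop current I = V/R_total; the power in any one is I²R.
R_total = 668 + 18.0 + 1160 = 1846 Ω
I = V / R_total = 24.7 / 1846 = 0.01338 A
P_R3 = I² × R3 = (0.01338)² × 1160 = 0.2077 W

0.208 W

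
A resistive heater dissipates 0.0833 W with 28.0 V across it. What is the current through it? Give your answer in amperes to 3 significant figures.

0.00297 A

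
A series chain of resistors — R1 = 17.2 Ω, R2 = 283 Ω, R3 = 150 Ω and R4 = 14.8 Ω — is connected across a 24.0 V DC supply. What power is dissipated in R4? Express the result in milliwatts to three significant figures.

Every series element carries the same I. Get I from the total resistance, then P = I² × R4.
R_total = 17.2 + 283 + 150 + 14.8 = 465.0 Ω
I = V / R_total = 24.0 / 465.0 = 0.05161 A
P_R4 = I² × R4 = (0.05161)² × 14.8 = 0.03943 W

39.4 mW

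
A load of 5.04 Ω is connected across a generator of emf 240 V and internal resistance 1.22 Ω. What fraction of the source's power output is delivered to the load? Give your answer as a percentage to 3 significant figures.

80.5 %

Efficiency is P_load / P_total. With a series r and R sharing the same I, P = I²R for each, so η = R/(R+r).
η = R / (R + r) = 5.04 / (5.04 + 1.22) = 0.8051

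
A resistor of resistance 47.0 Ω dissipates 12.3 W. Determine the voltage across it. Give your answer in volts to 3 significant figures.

24.0 V

Rearranging the power relation for the two known quantities gives V = √(P R).
V = √(12.3 × 47.0) = 24.04 V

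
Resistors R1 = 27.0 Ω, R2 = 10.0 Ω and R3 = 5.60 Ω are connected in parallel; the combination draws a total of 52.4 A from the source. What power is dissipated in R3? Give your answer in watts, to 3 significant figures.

4920 W

The branches share the same voltage, but only the total current is given — find V from the equivalent resistance first.
1/R_eq = 1/27.0 + 1/10.0 + 1/5.60 ⇒ R_eq = 3.168 Ω
V = I_total × R_eq = 52.40 × 3.168 = 166.0 V
P_R3 = V² / R3 = (166.0)² / 5.60 = 4922 W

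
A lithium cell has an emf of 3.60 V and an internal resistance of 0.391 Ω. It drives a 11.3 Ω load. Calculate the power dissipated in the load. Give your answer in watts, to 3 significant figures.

Load and internal resistance form a series loop — compute the loop current, then the load power via I²R.
I = ε / (r + R) = 3.60 / (0.391 + 11.3) = 0.3079 A
P_load = I² R = (0.3079)² × 11.3 = 1.071 W

1.07 W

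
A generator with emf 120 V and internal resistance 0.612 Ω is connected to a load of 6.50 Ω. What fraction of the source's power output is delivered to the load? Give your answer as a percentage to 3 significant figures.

91.4 %

Both r and R carry the same current, so the power split is just the resistance split: η = R/(R+r).
η = R / (R + r) = 6.50 / (6.50 + 0.612) = 0.9139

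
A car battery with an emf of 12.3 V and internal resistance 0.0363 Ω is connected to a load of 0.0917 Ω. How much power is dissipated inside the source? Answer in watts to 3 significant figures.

335 W

The source's internal resistance is just another series element carrying I; its dissipation is I²r.
I = ε / (r + R) = 12.3 / (0.0363 + 0.0917) = 96.09 A
P_int = I² r = (96.09)² × 0.0363 = 335.2 W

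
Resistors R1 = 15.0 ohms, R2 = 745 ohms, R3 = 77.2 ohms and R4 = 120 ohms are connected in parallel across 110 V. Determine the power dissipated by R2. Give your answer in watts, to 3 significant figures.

16.2 W

R2 sits directly across the source, so P = V²/R with V = 110 V.
P_R2 = V² / R2 = (110)² / 745 Ω = 16.24 W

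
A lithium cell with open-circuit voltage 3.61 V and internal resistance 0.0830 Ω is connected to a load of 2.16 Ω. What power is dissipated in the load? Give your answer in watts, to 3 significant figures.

5.60 W

With r and R in series, I = ε/(r+R); the load dissipates I²R.
I = ε / (r + R) = 3.61 / (0.0830 + 2.16) = 1.609 A
P_load = I² R = (1.609)² × 2.16 = 5.595 W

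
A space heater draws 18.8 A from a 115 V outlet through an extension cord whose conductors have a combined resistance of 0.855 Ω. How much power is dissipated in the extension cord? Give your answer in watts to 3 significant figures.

The extension cord and load are in series, so the same current flows in both; the loss is I²R_line.
The extension cord carries the full 18.8 A.
P_line = I² R_line = (18.80)² × 0.855 = 302.2 W

302 W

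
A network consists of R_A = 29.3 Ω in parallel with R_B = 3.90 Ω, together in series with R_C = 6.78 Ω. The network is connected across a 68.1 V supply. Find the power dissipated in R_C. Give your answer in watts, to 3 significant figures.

First find R_p for the parallel pair, then treat R_p + R_C as a series loop.
R_p = (29.3×3.90)/(29.3+3.90) = 3.442 Ω
R_total = R_p + 6.78 = 3.442 + 6.78 = 10.22 Ω
I = V / R_total = 68.1 / 10.22 = 6.662 A
R_C is the series element, so its power is I²R.
P_R_C = (6.662)² × 6.78 = 300.9 W

301 W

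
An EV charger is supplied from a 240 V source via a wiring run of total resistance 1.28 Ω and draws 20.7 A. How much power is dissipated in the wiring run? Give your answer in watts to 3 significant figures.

The wiring run and load are in series, so the same current flows in both; the loss is I²R_line.
The wiring run carries the full 20.7 A.
P_line = I² R_line = (20.70)² × 1.28 = 548.5 W

548 W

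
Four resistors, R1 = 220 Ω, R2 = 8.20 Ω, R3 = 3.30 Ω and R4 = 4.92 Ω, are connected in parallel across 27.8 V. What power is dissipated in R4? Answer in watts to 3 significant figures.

Every branch has 27.8 V across it, so for R4 the power is simply V²/R.
P_R4 = V² / R4 = (27.8)² / 4.92 Ω = 157.1 W

157 W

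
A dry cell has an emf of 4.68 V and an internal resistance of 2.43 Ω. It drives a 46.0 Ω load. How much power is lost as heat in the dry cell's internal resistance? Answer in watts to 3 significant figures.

0.0227 W

r is in series with the load, so it carries the full circuit current — the loss in it is I²r.
I = ε / (r + R) = 4.68 / (2.43 + 46.0) = 0.09663 A
P_int = I² r = (0.09663)² × 2.43 = 0.02269 W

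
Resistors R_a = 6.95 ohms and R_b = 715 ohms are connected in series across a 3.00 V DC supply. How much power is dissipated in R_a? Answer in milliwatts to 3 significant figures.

0.120 mW

The current is common to all series resistors; compute it, then apply P = I²R for the target.
R_total = 6.95 + 715 = 722.0 Ω
I = V / R_total = 3.00 / 722.0 = 0.004155 A
P_R_a = I² × R_a = (0.004155)² × 6.95 = 0.0001200 W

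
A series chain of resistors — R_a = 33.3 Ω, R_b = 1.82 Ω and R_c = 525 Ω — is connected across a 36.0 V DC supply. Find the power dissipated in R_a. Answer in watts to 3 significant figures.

The current is common to all series resistors; compute it, then apply P = I²R for the target.
R_total = 33.3 + 1.82 + 525 = 560.1 Ω
I = V / R_total = 36.0 / 560.1 = 0.06427 A
P_R_a = I² × R_a = (0.06427)² × 33.3 = 0.1376 W

0.138 W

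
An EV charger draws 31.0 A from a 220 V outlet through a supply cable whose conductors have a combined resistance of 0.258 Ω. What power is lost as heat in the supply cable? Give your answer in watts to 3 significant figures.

248 W

The supply cable is a series resistance carrying the load current; its dissipation is I²R_line.
The supply cable carries the full 31.0 A.
P_line = I² R_line = (31.00)² × 0.258 = 247.9 W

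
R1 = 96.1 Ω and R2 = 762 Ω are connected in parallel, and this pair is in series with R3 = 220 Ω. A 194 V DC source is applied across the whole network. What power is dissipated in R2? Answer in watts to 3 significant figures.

3.86 W

Collapse the R1‖R2 pair into one equivalent R_p; then R_p and R3 form a series string.
R_p = (96.1×762)/(96.1+762) = 85.34 Ω
R_total = R_p + 220 = 85.34 + 220 = 305.3 Ω
I = V / R_total = 194 / 305.3 = 0.6354 A
Voltage across the parallel pair: V_p = I × R_p = 0.6354 × 85.34 = 54.22 V
R2 has V_p across it, so P = V_p²/R2.
P_R2 = (54.22)² / 762 = 3.858 W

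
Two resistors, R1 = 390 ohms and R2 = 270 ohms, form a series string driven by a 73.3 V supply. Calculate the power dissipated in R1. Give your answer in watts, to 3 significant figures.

The current is common to all series resistors; compute it, then apply P = I²R for the target.
R_total = 390 + 270 = 660.0 Ω
I = V / R_total = 73.3 / 660.0 = 0.1111 A
P_R1 = I² × R1 = (0.1111)² × 390 = 4.810 W

4.81 W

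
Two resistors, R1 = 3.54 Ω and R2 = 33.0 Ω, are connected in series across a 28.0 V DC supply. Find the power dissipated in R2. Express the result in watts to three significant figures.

Every series element carries the same I. Get I from the total resistance, then P = I² × R2.
R_total = 3.54 + 33.0 = 36.54 Ω
I = V / R_total = 28.0 / 36.54 = 0.7663 A
P_R2 = I² × R2 = (0.7663)² × 33.0 = 19.38 W

19.4 W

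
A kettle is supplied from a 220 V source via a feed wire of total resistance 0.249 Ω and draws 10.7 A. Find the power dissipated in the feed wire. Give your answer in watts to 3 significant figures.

28.5 W

Line loss is just I²R for the cable — we know both I and R_line directly.
The feed wire carries the full 10.7 A.
P_line = I² R_line = (10.70)² × 0.249 = 28.51 W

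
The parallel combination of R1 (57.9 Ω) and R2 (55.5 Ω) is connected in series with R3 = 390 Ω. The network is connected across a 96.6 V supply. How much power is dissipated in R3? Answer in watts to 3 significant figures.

20.8 W

Collapse the R1‖R2 pair into one equivalent R_p; then R_p and R3 form a series string.
R_p = (57.9×55.5)/(57.9+55.5) = 28.34 Ω
R_total = R_p + 390 = 28.34 + 390 = 418.3 Ω
I = V / R_total = 96.6 / 418.3 = 0.2309 A
R3 carries the full series current, so P = I²R.
P_R3 = (0.2309)² × 390 = 20.80 W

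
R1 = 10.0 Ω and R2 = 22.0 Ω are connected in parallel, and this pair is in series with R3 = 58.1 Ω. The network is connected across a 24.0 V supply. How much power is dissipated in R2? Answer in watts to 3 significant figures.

0.293 W

Reduce the parallel combination to a single R_p; the circuit then becomes R_p in series with the remaining resistor.
R_p = (10.0×22.0)/(10.0+22.0) = 6.875 Ω
R_total = R_p + 58.1 = 6.875 + 58.1 = 64.97 Ω
I = V / R_total = 24.0 / 64.97 = 0.3694 A
Voltage across the parallel pair: V_p = I × R_p = 0.3694 × 6.875 = 2.539 V
R2 has V_p across it, so P = V_p²/R2.
P_R2 = (2.539)² / 22.0 = 0.2931 W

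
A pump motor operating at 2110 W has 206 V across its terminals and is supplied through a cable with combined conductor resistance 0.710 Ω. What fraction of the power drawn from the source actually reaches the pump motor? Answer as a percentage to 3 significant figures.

I = P / V = 2110 / 206 = 10.24 A through the cable.
P_line = I² R_line = (10.24)² × 0.710 = 74.49 W
P_source = P_load + P_line = 2110 + 74.49 = 2184 W
η = P_load / P_source = 2110 / 2184 = 0.9659

96.6 %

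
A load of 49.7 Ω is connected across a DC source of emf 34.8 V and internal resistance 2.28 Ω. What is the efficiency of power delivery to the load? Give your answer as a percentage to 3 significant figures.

95.6 %

The source delivers εI, of which I²R reaches the load and I²r is lost; since I is common, η = R/(R+r).
η = R / (R + r) = 49.7 / (49.7 + 2.28) = 0.9561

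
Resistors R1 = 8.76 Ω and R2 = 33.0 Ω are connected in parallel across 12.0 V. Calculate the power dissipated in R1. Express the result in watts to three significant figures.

Every branch has 12.0 V across it, so for R1 the power is simply V²/R.
P_R1 = V² / R1 = (12.0)² / 8.76 Ω = 16.44 W

16.4 W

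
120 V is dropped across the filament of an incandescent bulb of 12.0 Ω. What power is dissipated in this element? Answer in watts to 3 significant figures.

1200 W

With V across and R both known, P = V²/R gives the dissipation directly.
P = (120 V)² / 12.0 Ω = 1200 W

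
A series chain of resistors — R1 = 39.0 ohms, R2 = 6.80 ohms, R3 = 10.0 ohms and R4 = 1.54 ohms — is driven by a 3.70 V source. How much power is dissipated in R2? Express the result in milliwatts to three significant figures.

Series elements share the same current, so find I first, then use P = I²R.
R_total = 39.0 + 6.80 + 10.0 + 1.54 = 57.34 Ω
I = V / R_total = 3.70 / 57.34 = 0.06453 A
P_R2 = I² × R2 = (0.06453)² × 6.80 = 0.02831 W

28.3 mW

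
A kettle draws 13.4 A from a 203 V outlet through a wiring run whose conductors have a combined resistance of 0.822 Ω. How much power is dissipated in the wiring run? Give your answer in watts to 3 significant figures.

148 W

The wiring run and load are in series, so the same current flows in both; the loss is I²R_line.
The wiring run carries the full 13.4 A.
P_line = I² R_line = (13.40)² × 0.822 = 147.6 W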